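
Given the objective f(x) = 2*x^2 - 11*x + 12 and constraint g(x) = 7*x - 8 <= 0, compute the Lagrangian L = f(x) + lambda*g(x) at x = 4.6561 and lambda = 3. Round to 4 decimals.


Step 1: Evaluate f(x).
f(4.6561) = 2*4.6561^2 - 11*4.6561 + 12 = 4.1414
Step 2: Evaluate g(x).
g(4.6561) = 7*4.6561 - 8 = 24.5927
Step 3: Compute Lagrangian.
L = 4.1414 + 3*24.5927 = 77.9195


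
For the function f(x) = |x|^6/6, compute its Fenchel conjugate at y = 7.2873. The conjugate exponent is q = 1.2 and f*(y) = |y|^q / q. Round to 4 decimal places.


The conjugate exponent q satisfies 1/p + 1/q = 1.
p = 6, so q = 6/(6 - 1) = 1.2
|y|^q = 7.2873^1.2 = 10.8413
f*(7.2873) = 10.8413 / 1.2 = 9.0344


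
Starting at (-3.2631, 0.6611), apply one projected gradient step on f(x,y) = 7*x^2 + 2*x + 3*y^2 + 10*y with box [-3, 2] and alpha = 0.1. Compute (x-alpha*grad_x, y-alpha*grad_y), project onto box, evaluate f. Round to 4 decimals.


Step 1: Compute gradient at (-3.2631, 0.6611).
grad_x = 2*7*-3.2631 + 2 = -43.6834
grad_y = 2*3*0.6611 + 10 = 13.9666
Step 2: Gradient step.
x_raw = -3.2631 - 0.1*-43.6834 = 1.1052
y_raw = 0.6611 - 0.1*13.9666 = -0.7356
Step 3: Project onto [-3, 2].
x_proj = clip(1.1052) = 1.1052
y_proj = clip(-0.7356) = -0.7356
Step 4: Evaluate f.
f(1.1052, -0.7356) = 5.0289


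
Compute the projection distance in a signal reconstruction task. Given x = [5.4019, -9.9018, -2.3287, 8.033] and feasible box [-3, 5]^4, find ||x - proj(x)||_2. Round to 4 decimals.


Project each component onto [-3, 5].
clip(5.4019) = 5.0, clip(-9.9018) = -3.0, clip(-2.3287) = -2.3287, clip(8.033) = 5.0
Projection = [5.0, -3.0, -2.3287, 5.0]
Squared diffs: [0.1615, 47.6348, 0.0, 9.1991]
Distance = sqrt(56.9954) = 7.5495


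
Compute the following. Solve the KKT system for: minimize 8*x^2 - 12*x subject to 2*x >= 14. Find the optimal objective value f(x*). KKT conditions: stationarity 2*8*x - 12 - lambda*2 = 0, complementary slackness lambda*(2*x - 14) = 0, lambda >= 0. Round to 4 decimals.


Step 1: Try lambda = 0 (constraint inactive).
x_unc = 12/(2*8) = 0.75
Check: 2*0.75 = 1.5 < 14 -- violated!
Step 2: Constraint must be active: 2*x = 14
x* = 14/2 = 7.0
lambda = (2*8*7.0 - 12)/2 = 50.0
Step 3: Compute optimal value.
f(x*) = 8*7.0^2 - 12*7.0 = 308.0


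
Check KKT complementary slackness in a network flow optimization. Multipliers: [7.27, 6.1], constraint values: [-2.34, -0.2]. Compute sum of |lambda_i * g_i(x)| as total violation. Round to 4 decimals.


KKT complementary slackness check:
lambda_1 * g_1 = 7.27 * -2.34 = -17.0118
lambda_2 * g_2 = 6.1 * -0.2 = -1.22
Total violation = 17.0118 + 1.22 = 18.2318


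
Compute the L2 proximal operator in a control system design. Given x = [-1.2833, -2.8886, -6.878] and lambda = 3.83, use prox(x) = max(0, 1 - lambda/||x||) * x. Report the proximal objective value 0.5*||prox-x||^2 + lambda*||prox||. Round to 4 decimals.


Step 1: Compute ||x||.
||x|| = 7.5695
Step 2: Compute scaling factor.
scale = max(0, 1 - 3.83/7.5695) = 0.494
Step 3: prox(x) = [-0.634, -1.427, -3.3979]
||prox(x)|| = 3.7395
Step 4: Proximal objective.
0.5*||prox-x||^2 = 7.3345
lambda*||prox|| = 14.3223
Total = 21.6568


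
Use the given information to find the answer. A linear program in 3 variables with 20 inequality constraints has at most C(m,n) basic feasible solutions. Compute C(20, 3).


Each vertex corresponds to some choice of n active constraints out of m, so the number of vertices is at most C(m, n) = m! / (n!(m-n)!).
m = 20, n = 3
Numerator: 20 * 19 * 18
Denominator: 3! = 6
C(20, 3) = 1140


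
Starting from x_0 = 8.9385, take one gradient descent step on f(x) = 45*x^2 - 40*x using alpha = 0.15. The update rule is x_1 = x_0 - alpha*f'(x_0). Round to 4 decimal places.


We compute the gradient at x_0 and apply the update.
f'(x) = 90*x - 40
f'(8.9385) = 90*8.9385 - 40 = 764.465
x_1 = 8.9385 - 0.15*764.465 = -105.7313


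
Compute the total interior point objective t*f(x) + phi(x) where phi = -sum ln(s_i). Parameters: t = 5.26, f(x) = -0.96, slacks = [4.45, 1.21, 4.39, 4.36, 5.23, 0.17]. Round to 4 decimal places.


Step 1: Compute log-barrier.
ln values: [1.4929, 0.1906, 1.4793, 1.4725, 1.6544, -1.772]
phi = -(1.4929 + 0.1906 + 1.4793 + 1.4725 + 1.6544 - 1.772) = -4.5178
Step 2: Compute augmented objective.
t*f(x) = 5.26*-0.96 = -5.0496
Total = -5.0496 - 4.5178 = -9.5674


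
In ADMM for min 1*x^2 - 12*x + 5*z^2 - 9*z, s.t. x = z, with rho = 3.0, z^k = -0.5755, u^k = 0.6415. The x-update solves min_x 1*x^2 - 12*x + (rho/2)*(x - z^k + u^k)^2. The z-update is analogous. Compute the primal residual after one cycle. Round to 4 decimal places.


ADMM iteration with rho = 3.0, z^k = -0.5755, u^k = 0.6415
Step 1: x-update.
Minimize 1*x^2 - 12*x + (3.0/2)*(x + 0.5755 + 0.6415)^2
FOC: (2*1 + 3.0)*x = 12 + 3.0*(-0.5755 - 0.6415)
x^{k+1} = 1.6698
Step 2: z-update.
Minimize 5*z^2 - 9*z + (3.0/2)*(1.6698 - z + 0.6415)^2
FOC: (2*5 + 3.0)*z = 9 + 3.0*(1.6698 + 0.6415)
z^{k+1} = 1.2257
Step 3: u-update.
u^{k+1} = 0.6415 + 1.6698 - 1.2257 = 1.0856
Step 4: Primal residual = |1.6698 - 1.2257| = 0.4441


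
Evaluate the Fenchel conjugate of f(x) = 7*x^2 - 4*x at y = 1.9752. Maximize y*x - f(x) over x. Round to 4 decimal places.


f*(y) = sup_x {y*x - a*x^2 - b*x} = sup_x {(y-b)*x - a*x^2}
FOC: (y - b) - 2a*x = 0 => x* = (y - b)/(2a)
x* = (1.9752 + 4)/(2*7) = 0.4268
f*(1.9752) = (y-b)^2/(4a) = (1.9752 + 4)^2/(4*7)
= 35.703/28 = 1.2751


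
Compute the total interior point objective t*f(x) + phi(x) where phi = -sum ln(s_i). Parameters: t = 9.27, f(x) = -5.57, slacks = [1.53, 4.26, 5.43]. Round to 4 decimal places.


Step 1: Compute log-barrier.
ln values: [0.4253, 1.4493, 1.6919]
phi = -(0.4253 + 1.4493 + 1.6919) = -3.5665
Step 2: Compute augmented objective.
t*f(x) = 9.27*-5.57 = -51.6339
Total = -51.6339 - 3.5665 = -55.2004


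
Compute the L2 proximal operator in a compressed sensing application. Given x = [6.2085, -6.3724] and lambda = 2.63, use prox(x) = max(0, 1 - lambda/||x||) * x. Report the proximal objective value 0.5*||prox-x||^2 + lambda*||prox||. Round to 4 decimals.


Step 1: Compute ||x||.
||x|| = 8.8968
Step 2: Compute scaling factor.
scale = max(0, 1 - 2.63/8.8968) = 0.7044
Step 3: prox(x) = [4.3732, -4.4886]
||prox(x)|| = 6.2668
Step 4: Proximal objective.
0.5*||prox-x||^2 = 3.4585
lambda*||prox|| = 16.4817
Total = 19.9401


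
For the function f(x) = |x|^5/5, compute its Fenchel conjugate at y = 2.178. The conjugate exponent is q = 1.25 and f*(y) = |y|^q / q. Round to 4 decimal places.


The conjugate exponent q satisfies 1/p + 1/q = 1.
p = 5, so q = 5/(5 - 1) = 1.25
|y|^q = 2.178^1.25 = 2.6459
f*(2.178) = 2.6459 / 1.25 = 2.1167


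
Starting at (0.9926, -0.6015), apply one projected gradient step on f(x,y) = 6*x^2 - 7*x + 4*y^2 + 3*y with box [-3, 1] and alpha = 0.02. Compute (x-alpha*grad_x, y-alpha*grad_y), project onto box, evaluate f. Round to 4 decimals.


Step 1: Compute gradient at (0.9926, -0.6015).
grad_x = 2*6*0.9926 - 7 = 4.9112
grad_y = 2*4*-0.6015 + 3 = -1.812
Step 2: Gradient step.
x_raw = 0.9926 - 0.02*4.9112 = 0.8944
y_raw = -0.6015 - 0.02*-1.812 = -0.5653
Step 3: Project onto [-3, 1].
x_proj = clip(0.8944) = 0.8944
y_proj = clip(-0.5653) = -0.5653
Step 4: Evaluate f.
f(0.8944, -0.5653) = -1.8789


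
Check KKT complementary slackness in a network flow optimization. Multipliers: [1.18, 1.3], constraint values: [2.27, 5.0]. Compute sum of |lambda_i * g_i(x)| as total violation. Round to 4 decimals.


KKT complementary slackness check:
lambda_1 * g_1 = 1.18 * 2.27 = 2.6786
lambda_2 * g_2 = 1.3 * 5.0 = 6.5
Total violation = 2.6786 + 6.5 = 9.1786


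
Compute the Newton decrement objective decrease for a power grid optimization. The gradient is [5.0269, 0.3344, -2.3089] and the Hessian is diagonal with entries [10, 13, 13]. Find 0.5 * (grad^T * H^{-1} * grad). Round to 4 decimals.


Step 1: H is diagonal, so H^(-1) * g = [0.5027, 0.0257, -0.1776].
Step 2: g^T H^(-1) g = sum_i g_i^2 / H_ii
  = (5.0269)^2/10 + (0.3344)^2/13 + (-2.3089)^2/13
  = 2.527 + 0.0086 + 0.4101 = 2.9457
Step 3: Objective decrease = 0.5 * g^T H^(-1) g = 1.4728


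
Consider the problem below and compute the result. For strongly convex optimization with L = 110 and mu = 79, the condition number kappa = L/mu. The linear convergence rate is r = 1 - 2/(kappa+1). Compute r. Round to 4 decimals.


Step 1: Compute the condition number.
kappa = L/mu = 110/79 = 1.3924
Step 2: Compute the convergence rate.
r = 1 - 2/(kappa + 1) = 1 - 2*mu/(L + mu) = (L - mu)/(L + mu) = 31/189 = 0.164


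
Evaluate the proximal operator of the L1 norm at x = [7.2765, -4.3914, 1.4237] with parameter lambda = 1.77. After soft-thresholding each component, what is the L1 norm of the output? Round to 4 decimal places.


Soft-thresholding with lambda = 1.77:
prox(7.2765) = sign(7.2765)*max(|7.2765| - 1.77, 0) = 5.5065
prox(-4.3914) = sign(-4.3914)*max(|-4.3914| - 1.77, 0) = -2.6214
prox(1.4237) = sign(1.4237)*max(|1.4237| - 1.77, 0) = 0.0
prox(x) = [5.5065, -2.6214, 0.0]
||prox(x)||_1 = 5.5065 + 2.6214 + 0.0 = 8.1279


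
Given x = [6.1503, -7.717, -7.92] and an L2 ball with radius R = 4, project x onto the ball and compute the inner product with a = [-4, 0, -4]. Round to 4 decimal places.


Step 1: Compute ||x|| (intermediates to 6 decimals).
||x|| = sqrt(6.1503^2 + (-7.717)^2 + (-7.92)^2) = 12.653248
Step 2: Project.
Since ||x|| > R, scale = R/||x|| = 4/12.653248 = 0.316124, proj(x) = scale * x
proj(x) = [1.944257, -2.439529, -2.503702]
Step 3: Dot product.
a^T * proj(x) = -4*1.944257 + 0*(-2.439529) - 4*(-2.503702) = 2.2378


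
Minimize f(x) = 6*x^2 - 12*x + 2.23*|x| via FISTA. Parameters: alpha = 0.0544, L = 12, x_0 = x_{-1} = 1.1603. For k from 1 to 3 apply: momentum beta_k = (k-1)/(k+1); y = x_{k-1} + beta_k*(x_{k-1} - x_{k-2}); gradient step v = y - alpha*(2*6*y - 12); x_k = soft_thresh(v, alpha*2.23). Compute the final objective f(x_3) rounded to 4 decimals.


FISTA on f(x) = 6*x^2 - 12*x + 2.23*|x|
L = 12, alpha = 0.0544
Iteration 1: beta = 0.0, y = 1.1603 + 0.0*(1.1603 - 1.1603) = 1.1603
  grad(y) = 1.9236, v = y - alpha*grad = 1.0557
  prox(v) = soft_thresh(1.0557, 0.1213) = 0.9343
Iteration 2: beta = 0.3333, y = 0.9343 + 0.3333*(0.9343 - 1.1603) = 0.859
  grad(y) = -1.6917, v = y - alpha*grad = 0.9511
  prox(v) = soft_thresh(0.9511, 0.1213) = 0.8297
Iteration 3: beta = 0.5, y = 0.8297 + 0.5*(0.8297 - 0.9343) = 0.7774
  grad(y) = -2.6707, v = y - alpha*grad = 0.9227
  prox(v) = soft_thresh(0.9227, 0.1213) = 0.8014
f(x_3) = 6*0.8014^2 - 12*0.8014 + 2.23*|0.8014| = -3.9762


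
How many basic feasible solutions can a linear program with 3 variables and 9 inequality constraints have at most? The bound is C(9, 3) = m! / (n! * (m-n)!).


Each vertex corresponds to some choice of n active constraints out of m, so the number of vertices is at most C(m, n) = m! / (n!(m-n)!).
m = 9, n = 3
Numerator: 9 * 8 * 7
Denominator: 3! = 6
C(9, 3) = 84


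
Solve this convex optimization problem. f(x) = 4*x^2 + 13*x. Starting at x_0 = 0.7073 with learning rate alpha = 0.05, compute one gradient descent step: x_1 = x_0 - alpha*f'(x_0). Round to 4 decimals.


We compute the gradient at x_0 and apply the update.
f'(x) = 8*x + 13
f'(0.7073) = 8*0.7073 + 13 = 18.6584
x_1 = 0.7073 - 0.05*18.6584 = -0.2256


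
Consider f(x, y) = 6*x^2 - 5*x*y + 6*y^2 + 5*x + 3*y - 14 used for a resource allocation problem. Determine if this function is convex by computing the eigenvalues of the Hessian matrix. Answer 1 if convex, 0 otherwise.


The Hessian of f(x,y) = 6*x^2 - 5*x*y + 6*y^2 + 5*x + 3*y - 14 is:
H = [[12, -5], [-5, 12]]
Trace = 12 + 12 = 24
Determinant = 12*12 - (-5)^2 = 119
Discriminant = (24)^2 - 4*119 = 100.0
Eigenvalues: lambda_1 = 7.0, lambda_2 = 17.0
The function is convex.

1


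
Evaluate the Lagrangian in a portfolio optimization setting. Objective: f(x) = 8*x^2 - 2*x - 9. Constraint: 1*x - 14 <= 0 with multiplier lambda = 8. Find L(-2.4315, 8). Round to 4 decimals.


Step 1: Evaluate f(x).
f(-2.4315) = 8*(-2.4315)^2 - 2*(-2.4315) - 9 = 43.1605
Step 2: Evaluate g(x).
g(-2.4315) = 1*-2.4315 - 14 = -16.4315
Step 3: Compute Lagrangian.
L = 43.1605 + 8*-16.4315 = -88.2915


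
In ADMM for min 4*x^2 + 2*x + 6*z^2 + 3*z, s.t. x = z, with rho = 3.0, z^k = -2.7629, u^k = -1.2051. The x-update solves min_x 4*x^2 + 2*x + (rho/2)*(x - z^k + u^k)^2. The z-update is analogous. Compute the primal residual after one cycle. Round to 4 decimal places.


ADMM iteration with rho = 3.0, z^k = -2.7629, u^k = -1.2051
Step 1: x-update.
Minimize 4*x^2 + 2*x + (3.0/2)*(x + 2.7629 - 1.2051)^2
FOC: (2*4 + 3.0)*x = -2 + 3.0*(-2.7629 + 1.2051)
x^{k+1} = -0.6067
Step 2: z-update.
Minimize 6*z^2 + 3*z + (3.0/2)*(-0.6067 - z - 1.2051)^2
FOC: (2*6 + 3.0)*z = -3 + 3.0*(-0.6067 - 1.2051)
z^{k+1} = -0.5624
Step 3: u-update.
u^{k+1} = -1.2051 - 0.6067 + 0.5624 = -1.2494
Step 4: Primal residual = |-0.6067 + 0.5624| = 0.0443


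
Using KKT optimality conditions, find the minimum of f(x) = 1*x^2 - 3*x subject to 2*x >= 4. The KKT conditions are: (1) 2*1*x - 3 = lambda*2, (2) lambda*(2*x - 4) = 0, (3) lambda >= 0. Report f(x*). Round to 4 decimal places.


Step 1: Try lambda = 0 (constraint inactive).
x_unc = 3/(2*1) = 1.5
Check: 2*1.5 = 3.0 < 4 -- violated!
Step 2: Constraint must be active: 2*x = 4
x* = 4/2 = 2.0
lambda = (2*1*2.0 - 3)/2 = 0.5
Step 3: Compute optimal value.
f(x*) = 1*2.0^2 - 3*2.0 = -2.0


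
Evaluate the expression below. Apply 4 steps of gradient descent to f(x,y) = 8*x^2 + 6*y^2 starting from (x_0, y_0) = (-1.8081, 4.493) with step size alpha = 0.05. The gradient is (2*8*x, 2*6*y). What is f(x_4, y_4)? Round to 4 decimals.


Gradient descent on f(x,y) = 8*x^2 + 6*y^2.
Starting point: (-1.8081, 4.493), alpha = 0.05
Step 1: grad_x = 2*8*-1.8081 = -28.9296, grad_y = 2*6*4.493 = 53.916
  x_1 = -1.8081 - 0.05*-28.9296 = -0.3616
  y_1 = 4.493 - 0.05*53.916 = 1.7972
Step 2: grad_x = 2*8*-0.3616 = -5.7859, grad_y = 2*6*1.7972 = 21.5664
  x_2 = -0.3616 - 0.05*-5.7859 = -0.0723
  y_2 = 1.7972 - 0.05*21.5664 = 0.7189
Step 3: grad_x = 2*8*-0.0723 = -1.1572, grad_y = 2*6*0.7189 = 8.6266
  x_3 = -0.0723 - 0.05*-1.1572 = -0.0145
  y_3 = 0.7189 - 0.05*8.6266 = 0.2876
Step 4: grad_x = 2*8*-0.0145 = -0.2314, grad_y = 2*6*0.2876 = 3.4506
  x_4 = -0.0145 - 0.05*-0.2314 = -0.0029
  y_4 = 0.2876 - 0.05*3.4506 = 0.115
f(-0.0029, 0.115) = 8*(-0.0029)^2 + 6*0.115^2 = 0.0794


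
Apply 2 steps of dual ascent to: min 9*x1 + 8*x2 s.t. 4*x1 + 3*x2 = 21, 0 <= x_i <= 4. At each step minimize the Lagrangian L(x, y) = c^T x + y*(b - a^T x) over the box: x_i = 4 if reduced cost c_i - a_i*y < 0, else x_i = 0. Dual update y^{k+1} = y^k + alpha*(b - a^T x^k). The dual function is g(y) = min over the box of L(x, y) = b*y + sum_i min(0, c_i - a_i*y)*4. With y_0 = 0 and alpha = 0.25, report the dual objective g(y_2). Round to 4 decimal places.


Dual ascent for LP: min 9*x1 + 8*x2, 4*x1 + 3*x2 = 21, 0 <= x_i <= 4
Step 1: y^k = 0.0, reduced costs: (9.0, 8.0)
  x^k = (0.0, 0.0), subgradient = b - a^T x = 21.0
  y^{k+1} = 0.0 + 0.25*21.0 = 5.25
Step 2: y^k = 5.25, reduced costs: (-12.0, -7.75)
  x^k = (4.0, 4.0), subgradient = b - a^T x = -7.0
  y^{k+1} = 5.25 + 0.25*-7.0 = 3.5
Dual objective at y_2 = 3.5: reduced costs (-5.0, -2.5), box minimizer x = (4.0, 4.0)
g(y_2) = b*y + (c1 - a1*y)*x1 + (c2 - a2*y)*x2 = 21*3.5 + (-5.0)*4.0 + (-2.5)*4.0 = 73.5 - 20.0 - 10.0 = 43.5


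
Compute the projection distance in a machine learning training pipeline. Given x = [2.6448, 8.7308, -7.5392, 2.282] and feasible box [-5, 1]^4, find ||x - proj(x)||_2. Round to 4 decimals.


Project each component onto [-5, 1].
clip(2.6448) = 1.0, clip(8.7308) = 1.0, clip(-7.5392) = -5.0, clip(2.282) = 1.0
Projection = [1.0, 1.0, -5.0, 1.0]
Squared diffs: [2.7054, 59.7653, 6.4475, 1.6435]
Distance = sqrt(70.5617) = 8.4001


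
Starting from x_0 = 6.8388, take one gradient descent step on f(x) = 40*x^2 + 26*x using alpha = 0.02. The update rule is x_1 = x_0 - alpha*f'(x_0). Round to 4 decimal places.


We compute the gradient at x_0 and apply the update.
f'(x) = 80*x + 26
f'(6.8388) = 80*6.8388 + 26 = 573.104
x_1 = 6.8388 - 0.02*573.104 = -4.6233


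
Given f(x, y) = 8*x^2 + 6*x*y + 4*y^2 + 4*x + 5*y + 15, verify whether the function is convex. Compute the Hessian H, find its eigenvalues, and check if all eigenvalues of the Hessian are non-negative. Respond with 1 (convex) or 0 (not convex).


The Hessian of f(x,y) = 8*x^2 + 6*x*y + 4*y^2 + 4*x + 5*y + 15 is:
H = [[16, 6], [6, 8]]
Trace = 16 + 8 = 24
Determinant = 16*8 - (6)^2 = 92
Discriminant = (24)^2 - 4*92 = 208.0
Eigenvalues: lambda_1 = 4.7889, lambda_2 = 19.2111
The function is convex.

1


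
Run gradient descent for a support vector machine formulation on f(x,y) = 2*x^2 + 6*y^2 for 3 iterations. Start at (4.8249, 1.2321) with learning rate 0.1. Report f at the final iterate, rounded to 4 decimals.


Gradient descent on f(x,y) = 2*x^2 + 6*y^2.
Starting point: (4.8249, 1.2321), alpha = 0.1
Step 1: grad_x = 2*2*4.8249 = 19.2996, grad_y = 2*6*1.2321 = 14.7852
  x_1 = 4.8249 - 0.1*19.2996 = 2.8949
  y_1 = 1.2321 - 0.1*14.7852 = -0.2464
Step 2: grad_x = 2*2*2.8949 = 11.5798, grad_y = 2*6*-0.2464 = -2.957
  x_2 = 2.8949 - 0.1*11.5798 = 1.737
  y_2 = -0.2464 - 0.1*-2.957 = 0.0493
Step 3: grad_x = 2*2*1.737 = 6.9479, grad_y = 2*6*0.0493 = 0.5914
  x_3 = 1.737 - 0.1*6.9479 = 1.0422
  y_3 = 0.0493 - 0.1*0.5914 = -0.0099
f(1.0422, -0.0099) = 2*1.0422^2 + 6*(-0.0099)^2 = 2.1729


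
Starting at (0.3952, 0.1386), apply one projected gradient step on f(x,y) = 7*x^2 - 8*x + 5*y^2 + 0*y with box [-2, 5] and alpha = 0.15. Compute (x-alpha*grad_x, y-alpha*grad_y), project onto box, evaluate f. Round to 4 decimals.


Step 1: Compute gradient at (0.3952, 0.1386).
grad_x = 2*7*0.3952 - 8 = -2.4672
grad_y = 2*5*0.1386 + 0 = 1.386
Step 2: Gradient step.
x_raw = 0.3952 - 0.15*-2.4672 = 0.7653
y_raw = 0.1386 - 0.15*1.386 = -0.0693
Step 3: Project onto [-2, 5].
x_proj = clip(0.7653) = 0.7653
y_proj = clip(-0.0693) = -0.0693
Step 4: Evaluate f.
f(0.7653, -0.0693) = -1.9987


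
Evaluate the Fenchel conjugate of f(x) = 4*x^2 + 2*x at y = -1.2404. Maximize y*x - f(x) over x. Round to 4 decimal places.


f*(y) = sup_x {y*x - a*x^2 - b*x} = sup_x {(y-b)*x - a*x^2}
FOC: (y - b) - 2a*x = 0 => x* = (y - b)/(2a)
x* = (-1.2404 - 2)/(2*4) = -0.4051
f*(-1.2404) = (y-b)^2/(4a) = (-1.2404 - 2)^2/(4*4)
= 10.5002/16 = 0.6563


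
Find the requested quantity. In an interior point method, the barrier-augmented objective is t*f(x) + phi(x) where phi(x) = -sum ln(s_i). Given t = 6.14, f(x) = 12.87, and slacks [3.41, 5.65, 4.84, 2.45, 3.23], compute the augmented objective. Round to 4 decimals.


Step 1: Compute log-barrier.
ln values: [1.2267, 1.7317, 1.5769, 0.8961, 1.1725]
phi = -(1.2267 + 1.7317 + 1.5769 + 0.8961 + 1.1725) = -6.6039
Step 2: Compute augmented objective.
t*f(x) = 6.14*12.87 = 79.0218
Total = 79.0218 - 6.6039 = 72.4179


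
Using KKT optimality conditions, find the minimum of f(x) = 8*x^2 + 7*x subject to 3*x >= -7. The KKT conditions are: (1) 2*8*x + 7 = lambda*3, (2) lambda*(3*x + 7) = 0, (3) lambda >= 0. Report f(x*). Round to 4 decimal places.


Step 1: Try lambda = 0 (constraint inactive).
Stationarity: 2*8*x + 7 = 0
x* = -7/(2*8) = -0.4375
Check constraint: 3*-0.4375 = -1.3125 >= -7 -- satisfied.
Step 2: Compute optimal value.
f(x*) = 8*(-0.4375)^2 + 7*(-0.4375) = -1.5313


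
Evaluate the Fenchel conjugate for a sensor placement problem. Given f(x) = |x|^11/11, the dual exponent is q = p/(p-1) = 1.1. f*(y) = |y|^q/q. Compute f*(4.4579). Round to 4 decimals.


The conjugate exponent q satisfies 1/p + 1/q = 1.
p = 11, so q = 11/(11 - 1) = 1.1
|y|^q = 4.4579^1.1 = 5.1766
f*(4.4579) = 5.1766 / 1.1 = 4.706


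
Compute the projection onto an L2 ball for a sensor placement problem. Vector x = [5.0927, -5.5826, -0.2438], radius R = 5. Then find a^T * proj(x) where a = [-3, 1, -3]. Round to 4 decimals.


Step 1: Compute ||x|| (intermediates to 6 decimals).
||x|| = sqrt(5.0927^2 + (-5.5826)^2 + (-0.2438)^2) = 7.560453
Step 2: Project.
Since ||x|| > R, scale = R/||x|| = 5/7.560453 = 0.661336, proj(x) = scale * x
proj(x) = [3.367986, -3.691974, -0.161234]
Step 3: Dot product.
a^T * proj(x) = -3*3.367986 + 1*(-3.691974) - 3*(-0.161234) = -13.3122


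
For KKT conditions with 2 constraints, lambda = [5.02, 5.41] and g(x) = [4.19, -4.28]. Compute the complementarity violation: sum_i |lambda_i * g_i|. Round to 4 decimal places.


KKT complementary slackness check:
lambda_1 * g_1 = 5.02 * 4.19 = 21.0338
lambda_2 * g_2 = 5.41 * -4.28 = -23.1548
Total violation = 21.0338 + 23.1548 = 44.1886


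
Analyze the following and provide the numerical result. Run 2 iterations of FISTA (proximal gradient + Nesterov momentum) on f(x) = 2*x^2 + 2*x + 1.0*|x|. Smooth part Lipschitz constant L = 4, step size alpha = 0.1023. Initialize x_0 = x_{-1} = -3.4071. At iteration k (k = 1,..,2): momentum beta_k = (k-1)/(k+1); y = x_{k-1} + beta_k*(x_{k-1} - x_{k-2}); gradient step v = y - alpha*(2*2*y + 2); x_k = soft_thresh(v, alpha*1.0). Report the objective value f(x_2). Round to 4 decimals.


FISTA on f(x) = 2*x^2 + 2*x + 1.0*|x|
L = 4, alpha = 0.1023
Iteration 1: beta = 0.0, y = -3.4071 + 0.0*(-3.4071 + 3.4071) = -3.4071
  grad(y) = -11.6284, v = y - alpha*grad = -2.2175
  prox(v) = soft_thresh(-2.2175, 0.1023) = -2.1152
Iteration 2: beta = 0.3333, y = -2.1152 + 0.3333*(-2.1152 + 3.4071) = -1.6846
  grad(y) = -4.7383, v = y - alpha*grad = -1.1999
  prox(v) = soft_thresh(-1.1999, 0.1023) = -1.0976
f(x_2) = 2*(-1.0976)^2 + 2*(-1.0976) + 1.0*|-1.0976| = 1.3117


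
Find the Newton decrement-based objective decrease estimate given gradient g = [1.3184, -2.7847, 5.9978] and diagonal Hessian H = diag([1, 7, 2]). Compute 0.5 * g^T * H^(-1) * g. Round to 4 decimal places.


Step 1: H is diagonal, so H^(-1) * g = [1.3184, -0.3978, 2.9989].
Step 2: g^T H^(-1) g = sum_i g_i^2 / H_ii
  = (1.3184)^2/1 + (-2.7847)^2/7 + (5.9978)^2/2
  = 1.7382 + 1.1078 + 17.9868 = 20.8328
Step 3: Objective decrease = 0.5 * g^T H^(-1) g = 10.4164


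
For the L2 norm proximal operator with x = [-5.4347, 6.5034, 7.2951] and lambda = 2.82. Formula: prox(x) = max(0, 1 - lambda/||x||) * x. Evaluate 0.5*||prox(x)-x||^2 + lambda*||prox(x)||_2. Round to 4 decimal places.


Step 1: Compute ||x||.
||x|| = 11.1825
Step 2: Compute scaling factor.
scale = max(0, 1 - 2.82/11.1825) = 0.7478
Step 3: prox(x) = [-4.0642, 4.8634, 5.4554]
||prox(x)|| = 8.3625
Step 4: Proximal objective.
0.5*||prox-x||^2 = 3.9762
lambda*||prox|| = 23.5823
Total = 27.5585


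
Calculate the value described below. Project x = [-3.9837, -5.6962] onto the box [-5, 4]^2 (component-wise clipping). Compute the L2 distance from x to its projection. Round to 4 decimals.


Project each component onto [-5, 4].
clip(-3.9837) = -3.9837, clip(-5.6962) = -5.0
Projection = [-3.9837, -5.0]
Squared diffs: [0.0, 0.4847]
Distance = sqrt(0.4847) = 0.6962


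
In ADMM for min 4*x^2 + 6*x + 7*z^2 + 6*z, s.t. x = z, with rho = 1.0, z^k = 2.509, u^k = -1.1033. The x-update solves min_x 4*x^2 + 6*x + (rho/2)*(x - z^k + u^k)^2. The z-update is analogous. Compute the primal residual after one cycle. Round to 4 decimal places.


ADMM iteration with rho = 1.0, z^k = 2.509, u^k = -1.1033
Step 1: x-update.
Minimize 4*x^2 + 6*x + (1.0/2)*(x - 2.509 - 1.1033)^2
FOC: (2*4 + 1.0)*x = -6 + 1.0*(2.509 + 1.1033)
x^{k+1} = -0.2653
Step 2: z-update.
Minimize 7*z^2 + 6*z + (1.0/2)*(-0.2653 - z - 1.1033)^2
FOC: (2*7 + 1.0)*z = -6 + 1.0*(-0.2653 - 1.1033)
z^{k+1} = -0.4912
Step 3: u-update.
u^{k+1} = -1.1033 - 0.2653 + 0.4912 = -0.8774
Step 4: Primal residual = |-0.2653 + 0.4912| = 0.2259


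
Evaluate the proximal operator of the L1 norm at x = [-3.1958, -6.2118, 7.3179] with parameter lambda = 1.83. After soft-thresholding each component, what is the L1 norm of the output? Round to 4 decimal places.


Soft-thresholding with lambda = 1.83:
prox(-3.1958) = sign(-3.1958)*max(|-3.1958| - 1.83, 0) = -1.3658
prox(-6.2118) = sign(-6.2118)*max(|-6.2118| - 1.83, 0) = -4.3818
prox(7.3179) = sign(7.3179)*max(|7.3179| - 1.83, 0) = 5.4879
prox(x) = [-1.3658, -4.3818, 5.4879]
||prox(x)||_1 = 1.3658 + 4.3818 + 5.4879 = 11.2355


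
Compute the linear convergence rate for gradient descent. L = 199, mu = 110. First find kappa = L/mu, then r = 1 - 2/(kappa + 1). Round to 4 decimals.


Step 1: Compute the condition number.
kappa = L/mu = 199/110 = 1.8091
Step 2: Compute the convergence rate.
r = 1 - 2/(kappa + 1) = 1 - 2*mu/(L + mu) = (L - mu)/(L + mu) = 89/309 = 0.288


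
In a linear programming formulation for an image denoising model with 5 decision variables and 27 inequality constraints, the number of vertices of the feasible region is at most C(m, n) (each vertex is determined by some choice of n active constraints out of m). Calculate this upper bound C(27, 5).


Each vertex corresponds to some choice of n active constraints out of m, so the number of vertices is at most C(m, n) = m! / (n!(m-n)!).
m = 27, n = 5
Numerator: 27 * 26 * 25 * 24 * 23
Denominator: 5! = 120
C(27, 5) = 80730


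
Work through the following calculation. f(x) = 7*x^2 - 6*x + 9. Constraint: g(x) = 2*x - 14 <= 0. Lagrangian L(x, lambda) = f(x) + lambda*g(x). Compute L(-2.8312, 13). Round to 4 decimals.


Step 1: Evaluate f(x).
f(-2.8312) = 7*(-2.8312)^2 - 6*(-2.8312) + 9 = 82.0971
Step 2: Evaluate g(x).
g(-2.8312) = 2*-2.8312 - 14 = -19.6624
Step 3: Compute Lagrangian.
L = 82.0971 + 13*-19.6624 = -173.5141


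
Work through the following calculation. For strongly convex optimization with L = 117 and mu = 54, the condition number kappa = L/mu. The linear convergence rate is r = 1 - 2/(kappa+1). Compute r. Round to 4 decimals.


Step 1: Compute the condition number.
kappa = L/mu = 117/54 = 2.1667
Step 2: Compute the convergence rate.
r = 1 - 2/(kappa + 1) = 1 - 2*mu/(L + mu) = (L - mu)/(L + mu) = 63/171 = 0.3684


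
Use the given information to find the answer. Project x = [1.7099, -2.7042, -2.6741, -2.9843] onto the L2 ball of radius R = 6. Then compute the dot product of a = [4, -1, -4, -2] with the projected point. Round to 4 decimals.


Step 1: Compute ||x|| (intermediates to 6 decimals).
||x|| = sqrt(1.7099^2 + (-2.7042)^2 + (-2.6741)^2 + (-2.9843)^2) = 5.127701
Step 2: Project.
Since ||x|| <= R, proj = x (no scaling needed).
proj(x) = [1.7099, -2.7042, -2.6741, -2.9843]
Step 3: Dot product.
a^T * proj(x) = 4*1.7099 - 1*(-2.7042) - 4*(-2.6741) - 2*(-2.9843) = 26.2088


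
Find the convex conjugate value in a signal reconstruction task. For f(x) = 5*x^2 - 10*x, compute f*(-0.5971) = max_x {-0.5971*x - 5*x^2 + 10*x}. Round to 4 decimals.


f*(y) = sup_x {y*x - a*x^2 - b*x} = sup_x {(y-b)*x - a*x^2}
FOC: (y - b) - 2a*x = 0 => x* = (y - b)/(2a)
x* = (-0.5971 + 10)/(2*5) = 0.9403
f*(-0.5971) = (y-b)^2/(4a) = (-0.5971 + 10)^2/(4*5)
= 88.4145/20 = 4.4207


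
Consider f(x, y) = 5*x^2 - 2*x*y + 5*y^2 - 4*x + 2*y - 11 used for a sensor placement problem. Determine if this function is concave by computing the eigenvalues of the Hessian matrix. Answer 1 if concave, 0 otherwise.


The Hessian of f(x,y) = 5*x^2 - 2*x*y + 5*y^2 - 4*x + 2*y - 11 is:
H = [[10, -2], [-2, 10]]
Trace = 10 + 10 = 20
Determinant = 10*10 - (-2)^2 = 96
Discriminant = (20)^2 - 4*96 = 16.0
Eigenvalues: lambda_1 = 8.0, lambda_2 = 12.0
The function is not concave.

0


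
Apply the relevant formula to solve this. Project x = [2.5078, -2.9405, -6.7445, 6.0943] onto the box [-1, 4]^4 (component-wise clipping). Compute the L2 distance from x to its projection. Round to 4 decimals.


Project each component onto [-1, 4].
clip(2.5078) = 2.5078, clip(-2.9405) = -1.0, clip(-6.7445) = -1.0, clip(6.0943) = 4.0
Projection = [2.5078, -1.0, -1.0, 4.0]
Squared diffs: [0.0, 3.7655, 32.9993, 4.3861]
Distance = sqrt(41.1509) = 6.4149


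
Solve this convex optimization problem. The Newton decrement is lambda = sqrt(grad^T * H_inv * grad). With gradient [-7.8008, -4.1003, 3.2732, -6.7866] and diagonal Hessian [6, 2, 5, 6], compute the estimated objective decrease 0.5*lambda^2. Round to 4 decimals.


Step 1: H is diagonal, so H^(-1) * g = [-1.3001, -2.0502, 0.6546, -1.1311].
Step 2: g^T H^(-1) g = sum_i g_i^2 / H_ii
  = (-7.8008)^2/6 + (-4.1003)^2/2 + (3.2732)^2/5 + (-6.7866)^2/6
  = 10.1421 + 8.4062 + 2.1428 + 7.6763 = 28.3674
Step 3: Objective decrease = 0.5 * g^T H^(-1) g = 14.1837


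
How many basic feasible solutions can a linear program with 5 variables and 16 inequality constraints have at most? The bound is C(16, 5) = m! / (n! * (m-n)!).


Each vertex corresponds to some choice of n active constraints out of m, so the number of vertices is at most C(m, n) = m! / (n!(m-n)!).
m = 16, n = 5
Numerator: 16 * 15 * 14 * 13 * 12
Denominator: 5! = 120
C(16, 5) = 4368


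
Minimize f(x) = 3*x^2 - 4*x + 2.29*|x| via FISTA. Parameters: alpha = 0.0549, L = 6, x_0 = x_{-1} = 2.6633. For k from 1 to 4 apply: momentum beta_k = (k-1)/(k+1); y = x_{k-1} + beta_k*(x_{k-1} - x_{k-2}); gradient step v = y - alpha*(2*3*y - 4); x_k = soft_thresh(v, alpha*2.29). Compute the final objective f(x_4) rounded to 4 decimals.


FISTA on f(x) = 3*x^2 - 4*x + 2.29*|x|
L = 6, alpha = 0.0549
Iteration 1: beta = 0.0, y = 2.6633 + 0.0*(2.6633 - 2.6633) = 2.6633
  grad(y) = 11.9798, v = y - alpha*grad = 2.0056
  prox(v) = soft_thresh(2.0056, 0.1257) = 1.8799
Iteration 2: beta = 0.3333, y = 1.8799 + 0.3333*(1.8799 - 2.6633) = 1.6188
  grad(y) = 5.7125, v = y - alpha*grad = 1.3051
  prox(v) = soft_thresh(1.3051, 0.1257) = 1.1794
Iteration 3: beta = 0.5, y = 1.1794 + 0.5*(1.1794 - 1.8799) = 0.8292
  grad(y) = 0.9751, v = y - alpha*grad = 0.7756
  prox(v) = soft_thresh(0.7756, 0.1257) = 0.6499
Iteration 4: beta = 0.6, y = 0.6499 + 0.6*(0.6499 - 1.1794) = 0.3322
  grad(y) = -2.0066, v = y - alpha*grad = 0.4424
  prox(v) = soft_thresh(0.4424, 0.1257) = 0.3167
f(x_4) = 3*0.3167^2 - 4*0.3167 + 2.29*|0.3167| = -0.2407


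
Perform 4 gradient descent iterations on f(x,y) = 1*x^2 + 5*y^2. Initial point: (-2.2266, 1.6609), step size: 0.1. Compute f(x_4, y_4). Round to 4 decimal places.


Gradient descent on f(x,y) = 1*x^2 + 5*y^2.
Starting point: (-2.2266, 1.6609), alpha = 0.1
Step 1: grad_x = 2*1*-2.2266 = -4.4532, grad_y = 2*5*1.6609 = 16.609
  x_1 = -2.2266 - 0.1*-4.4532 = -1.7813
  y_1 = 1.6609 - 0.1*16.609 = -0.0
Step 2: grad_x = 2*1*-1.7813 = -3.5626, grad_y = 2*5*-0.0 = -0.0
  x_2 = -1.7813 - 0.1*-3.5626 = -1.425
  y_2 = -0.0 - 0.1*-0.0 = 0.0
Step 3: grad_x = 2*1*-1.425 = -2.85, grad_y = 2*5*0.0 = 0.0
  x_3 = -1.425 - 0.1*-2.85 = -1.14
  y_3 = 0.0 - 0.1*0.0 = 0.0
Step 4: grad_x = 2*1*-1.14 = -2.28, grad_y = 2*5*0.0 = 0.0
  x_4 = -1.14 - 0.1*-2.28 = -0.912
  y_4 = 0.0 - 0.1*0.0 = 0.0
f(-0.912, 0.0) = 1*(-0.912)^2 + 5*0.0^2 = 0.8318


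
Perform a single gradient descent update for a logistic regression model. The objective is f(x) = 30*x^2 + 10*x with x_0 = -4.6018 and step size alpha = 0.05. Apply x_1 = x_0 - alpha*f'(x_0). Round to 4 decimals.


We compute the gradient at x_0 and apply the update.
f'(x) = 60*x + 10
f'(-4.6018) = 60*-4.6018 + 10 = -266.108
x_1 = -4.6018 - 0.05*-266.108 = 8.7036


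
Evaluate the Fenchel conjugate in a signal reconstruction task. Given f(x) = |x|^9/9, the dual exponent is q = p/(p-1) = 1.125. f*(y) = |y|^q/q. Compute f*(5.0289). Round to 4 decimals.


The conjugate exponent q satisfies 1/p + 1/q = 1.
p = 9, so q = 9/(9 - 1) = 1.125
|y|^q = 5.0289^1.125 = 6.154
f*(5.0289) = 6.154 / 1.125 = 5.4702


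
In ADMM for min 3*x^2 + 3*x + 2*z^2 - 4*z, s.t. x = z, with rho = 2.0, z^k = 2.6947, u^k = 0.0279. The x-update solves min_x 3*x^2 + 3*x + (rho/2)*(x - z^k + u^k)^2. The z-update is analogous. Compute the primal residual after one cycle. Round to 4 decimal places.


ADMM iteration with rho = 2.0, z^k = 2.6947, u^k = 0.0279
Step 1: x-update.
Minimize 3*x^2 + 3*x + (2.0/2)*(x - 2.6947 + 0.0279)^2
FOC: (2*3 + 2.0)*x = -3 + 2.0*(2.6947 - 0.0279)
x^{k+1} = 0.2917
Step 2: z-update.
Minimize 2*z^2 - 4*z + (2.0/2)*(0.2917 - z + 0.0279)^2
FOC: (2*2 + 2.0)*z = 4 + 2.0*(0.2917 + 0.0279)
z^{k+1} = 0.7732
Step 3: u-update.
u^{k+1} = 0.0279 + 0.2917 - 0.7732 = -0.4536
Step 4: Primal residual = |0.2917 - 0.7732| = 0.4815


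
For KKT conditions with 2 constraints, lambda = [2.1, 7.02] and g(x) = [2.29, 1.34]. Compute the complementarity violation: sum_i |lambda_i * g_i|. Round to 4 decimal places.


KKT complementary slackness check:
lambda_1 * g_1 = 2.1 * 2.29 = 4.809
lambda_2 * g_2 = 7.02 * 1.34 = 9.4068
Total violation = 4.809 + 9.4068 = 14.2158


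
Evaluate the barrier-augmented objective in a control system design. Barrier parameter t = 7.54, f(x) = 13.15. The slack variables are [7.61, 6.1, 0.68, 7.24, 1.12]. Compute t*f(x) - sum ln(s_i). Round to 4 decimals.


Step 1: Compute log-barrier.
ln values: [2.0295, 1.8083, -0.3857, 1.9796, 0.1133]
phi = -(2.0295 + 1.8083 - 0.3857 + 1.9796 + 0.1133) = -5.545
Step 2: Compute augmented objective.
t*f(x) = 7.54*13.15 = 99.151
Total = 99.151 - 5.545 = 93.606


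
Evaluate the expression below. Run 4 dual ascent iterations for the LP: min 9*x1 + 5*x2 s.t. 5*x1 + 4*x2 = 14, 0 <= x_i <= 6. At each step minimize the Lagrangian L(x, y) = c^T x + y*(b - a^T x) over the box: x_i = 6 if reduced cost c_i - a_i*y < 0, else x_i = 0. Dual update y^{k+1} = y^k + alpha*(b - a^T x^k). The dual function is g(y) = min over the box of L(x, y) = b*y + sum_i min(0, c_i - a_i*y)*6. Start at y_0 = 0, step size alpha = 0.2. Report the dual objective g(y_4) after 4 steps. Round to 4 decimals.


Dual ascent for LP: min 9*x1 + 5*x2, 5*x1 + 4*x2 = 14, 0 <= x_i <= 6
Step 1: y^k = 0.0, reduced costs: (9.0, 5.0)
  x^k = (0.0, 0.0), subgradient = b - a^T x = 14.0
  y^{k+1} = 0.0 + 0.2*14.0 = 2.8
Step 2: y^k = 2.8, reduced costs: (-5.0, -6.2)
  x^k = (6.0, 6.0), subgradient = b - a^T x = -40.0
  y^{k+1} = 2.8 + 0.2*-40.0 = -5.2
Step 3: y^k = -5.2, reduced costs: (35.0, 25.8)
  x^k = (0.0, 0.0), subgradient = b - a^T x = 14.0
  y^{k+1} = -5.2 + 0.2*14.0 = -2.4
Step 4: y^k = -2.4, reduced costs: (21.0, 14.6)
  x^k = (0.0, 0.0), subgradient = b - a^T x = 14.0
  y^{k+1} = -2.4 + 0.2*14.0 = 0.4
Dual objective at y_4 = 0.4: reduced costs (7.0, 3.4), box minimizer x = (0.0, 0.0)
g(y_4) = b*y + (c1 - a1*y)*x1 + (c2 - a2*y)*x2 = 14*0.4 + 7.0*0.0 + 3.4*0.0 = 5.6 + 0.0 + 0.0 = 5.6


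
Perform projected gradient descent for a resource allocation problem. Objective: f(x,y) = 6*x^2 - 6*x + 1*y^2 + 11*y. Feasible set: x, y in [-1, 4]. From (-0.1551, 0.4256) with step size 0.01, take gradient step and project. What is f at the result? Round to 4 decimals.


Step 1: Compute gradient at (-0.1551, 0.4256).
grad_x = 2*6*-0.1551 - 6 = -7.8612
grad_y = 2*1*0.4256 + 11 = 11.8512
Step 2: Gradient step.
x_raw = -0.1551 - 0.01*-7.8612 = -0.0765
y_raw = 0.4256 - 0.01*11.8512 = 0.3071
Step 3: Project onto [-1, 4].
x_proj = clip(-0.0765) = -0.0765
y_proj = clip(0.3071) = 0.3071
Step 4: Evaluate f.
f(-0.0765, 0.3071) = 3.9663


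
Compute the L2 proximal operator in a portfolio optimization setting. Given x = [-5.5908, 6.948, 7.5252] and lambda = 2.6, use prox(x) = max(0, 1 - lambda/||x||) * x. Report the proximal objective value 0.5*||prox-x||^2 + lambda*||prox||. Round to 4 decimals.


Step 1: Compute ||x||.
||x|| = 11.6688
Step 2: Compute scaling factor.
scale = max(0, 1 - 2.6/11.6688) = 0.7772
Step 3: prox(x) = [-4.3451, 5.3999, 5.8485]
||prox(x)|| = 9.0688
Step 4: Proximal objective.
0.5*||prox-x||^2 = 3.38
lambda*||prox|| = 23.5789
Total = 26.9588


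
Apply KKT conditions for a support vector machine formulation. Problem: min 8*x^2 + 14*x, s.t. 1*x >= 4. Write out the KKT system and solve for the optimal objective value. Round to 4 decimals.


Step 1: Try lambda = 0 (constraint inactive).
x_unc = -14/(2*8) = -0.875
Check: 1*-0.875 = -0.875 < 4 -- violated!
Step 2: Constraint must be active: 1*x = 4
x* = 4/1 = 4.0
lambda = (2*8*4.0 + 14)/1 = 78.0
Step 3: Compute optimal value.
f(x*) = 8*4.0^2 + 14*4.0 = 184.0


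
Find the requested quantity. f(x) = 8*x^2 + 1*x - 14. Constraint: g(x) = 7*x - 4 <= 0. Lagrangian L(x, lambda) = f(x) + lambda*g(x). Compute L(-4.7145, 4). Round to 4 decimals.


Step 1: Evaluate f(x).
f(-4.7145) = 8*(-4.7145)^2 + 1*(-4.7145) - 14 = 159.0976
Step 2: Evaluate g(x).
g(-4.7145) = 7*-4.7145 - 4 = -37.0015
Step 3: Compute Lagrangian.
L = 159.0976 + 4*-37.0015 = 11.0916


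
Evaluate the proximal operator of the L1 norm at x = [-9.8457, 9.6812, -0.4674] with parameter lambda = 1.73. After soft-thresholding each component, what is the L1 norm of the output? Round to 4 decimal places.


Soft-thresholding with lambda = 1.73:
prox(-9.8457) = sign(-9.8457)*max(|-9.8457| - 1.73, 0) = -8.1157
prox(9.6812) = sign(9.6812)*max(|9.6812| - 1.73, 0) = 7.9512
prox(-0.4674) = sign(-0.4674)*max(|-0.4674| - 1.73, 0) = 0.0
prox(x) = [-8.1157, 7.9512, 0.0]
||prox(x)||_1 = 8.1157 + 7.9512 + 0.0 = 16.0669


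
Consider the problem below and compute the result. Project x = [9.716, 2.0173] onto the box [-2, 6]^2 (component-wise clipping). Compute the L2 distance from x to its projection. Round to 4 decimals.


Project each component onto [-2, 6].
clip(9.716) = 6.0, clip(2.0173) = 2.0173
Projection = [6.0, 2.0173]
Squared diffs: [13.8087, 0.0]
Distance = sqrt(13.8087) = 3.716


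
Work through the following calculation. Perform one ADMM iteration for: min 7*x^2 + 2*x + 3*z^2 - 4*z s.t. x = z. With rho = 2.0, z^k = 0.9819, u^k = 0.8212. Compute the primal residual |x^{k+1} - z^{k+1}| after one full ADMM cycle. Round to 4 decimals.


ADMM iteration with rho = 2.0, z^k = 0.9819, u^k = 0.8212
Step 1: x-update.
Minimize 7*x^2 + 2*x + (2.0/2)*(x - 0.9819 + 0.8212)^2
FOC: (2*7 + 2.0)*x = -2 + 2.0*(0.9819 - 0.8212)
x^{k+1} = -0.1049
Step 2: z-update.
Minimize 3*z^2 - 4*z + (2.0/2)*(-0.1049 - z + 0.8212)^2
FOC: (2*3 + 2.0)*z = 4 + 2.0*(-0.1049 + 0.8212)
z^{k+1} = 0.6791
Step 3: u-update.
u^{k+1} = 0.8212 - 0.1049 - 0.6791 = 0.0372
Step 4: Primal residual = |-0.1049 - 0.6791| = 0.784


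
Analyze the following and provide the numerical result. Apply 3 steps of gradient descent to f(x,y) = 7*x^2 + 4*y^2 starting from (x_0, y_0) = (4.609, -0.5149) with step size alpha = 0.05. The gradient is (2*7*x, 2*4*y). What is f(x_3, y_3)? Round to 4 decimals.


Gradient descent on f(x,y) = 7*x^2 + 4*y^2.
Starting point: (4.609, -0.5149), alpha = 0.05
Step 1: grad_x = 2*7*4.609 = 64.526, grad_y = 2*4*-0.5149 = -4.1192
  x_1 = 4.609 - 0.05*64.526 = 1.3827
  y_1 = -0.5149 - 0.05*-4.1192 = -0.3089
Step 2: grad_x = 2*7*1.3827 = 19.3578, grad_y = 2*4*-0.3089 = -2.4715
  x_2 = 1.3827 - 0.05*19.3578 = 0.4148
  y_2 = -0.3089 - 0.05*-2.4715 = -0.1854
Step 3: grad_x = 2*7*0.4148 = 5.8073, grad_y = 2*4*-0.1854 = -1.4829
  x_3 = 0.4148 - 0.05*5.8073 = 0.1244
  y_3 = -0.1854 - 0.05*-1.4829 = -0.1112
f(0.1244, -0.1112) = 7*0.1244^2 + 4*(-0.1112)^2 = 0.1579


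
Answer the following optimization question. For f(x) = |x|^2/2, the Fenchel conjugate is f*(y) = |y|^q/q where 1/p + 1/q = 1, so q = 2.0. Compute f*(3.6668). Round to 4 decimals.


The conjugate exponent q satisfies 1/p + 1/q = 1.
p = 2, so q = 2/(2 - 1) = 2.0
|y|^q = 3.6668^2.0 = 13.4454
f*(3.6668) = 13.4454 / 2.0 = 6.7227


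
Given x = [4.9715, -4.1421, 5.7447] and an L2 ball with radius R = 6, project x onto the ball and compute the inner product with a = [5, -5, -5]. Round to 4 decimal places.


Step 1: Compute ||x|| (intermediates to 6 decimals).
||x|| = sqrt(4.9715^2 + (-4.1421)^2 + 5.7447^2) = 8.652998
Step 2: Project.
Since ||x|| > R, scale = R/||x|| = 6/8.652998 = 0.693401, proj(x) = scale * x
proj(x) = [3.447243, -2.872136, 3.983381]
Step 3: Dot product.
a^T * proj(x) = 5*3.447243 - 5*(-2.872136) - 5*3.983381 = 11.68


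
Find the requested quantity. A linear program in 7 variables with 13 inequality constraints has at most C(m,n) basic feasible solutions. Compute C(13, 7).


Each vertex corresponds to some choice of n active constraints out of m, so the number of vertices is at most C(m, n) = m! / (n!(m-n)!).
m = 13, n = 7
Numerator: 13 * 12 * 11 * 10 * 9 * 8 * 7
Denominator: 7! = 5040
C(13, 7) = 1716


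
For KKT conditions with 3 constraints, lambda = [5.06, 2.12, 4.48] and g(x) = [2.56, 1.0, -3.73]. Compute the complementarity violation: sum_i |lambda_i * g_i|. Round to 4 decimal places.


KKT complementary slackness check:
lambda_1 * g_1 = 5.06 * 2.56 = 12.9536
lambda_2 * g_2 = 2.12 * 1.0 = 2.12
lambda_3 * g_3 = 4.48 * -3.73 = -16.7104
Total violation = 12.9536 + 2.12 + 16.7104 = 31.784
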